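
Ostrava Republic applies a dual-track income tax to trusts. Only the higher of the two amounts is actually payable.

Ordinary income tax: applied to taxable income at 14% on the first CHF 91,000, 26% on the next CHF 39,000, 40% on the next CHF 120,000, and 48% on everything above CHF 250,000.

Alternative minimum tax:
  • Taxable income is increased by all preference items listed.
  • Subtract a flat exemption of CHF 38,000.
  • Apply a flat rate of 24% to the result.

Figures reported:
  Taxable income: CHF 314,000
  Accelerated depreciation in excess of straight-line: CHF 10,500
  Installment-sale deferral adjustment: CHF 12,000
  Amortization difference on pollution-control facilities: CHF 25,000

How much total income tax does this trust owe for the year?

Alternative minimum tax:
  Adjusted income: CHF 314,000 + CHF 10,500 + CHF 12,000 + CHF 25,000 = CHF 361,500
  Less exemption CHF 38,000 → base CHF 323,500
  CHF 323,500 × 24% = CHF 77,640

Ordinary income tax:
  CHF 91,000 × 14% = CHF 12,740
  CHF 39,000 × 26% = CHF 10,140
  CHF 120,000 × 40% = CHF 48,000
  CHF 64,000 × 48% = CHF 30,720
  → CHF 101,600

CHF 101,600 > CHF 77,640, so the ordinary income tax governs.

CHF 101,600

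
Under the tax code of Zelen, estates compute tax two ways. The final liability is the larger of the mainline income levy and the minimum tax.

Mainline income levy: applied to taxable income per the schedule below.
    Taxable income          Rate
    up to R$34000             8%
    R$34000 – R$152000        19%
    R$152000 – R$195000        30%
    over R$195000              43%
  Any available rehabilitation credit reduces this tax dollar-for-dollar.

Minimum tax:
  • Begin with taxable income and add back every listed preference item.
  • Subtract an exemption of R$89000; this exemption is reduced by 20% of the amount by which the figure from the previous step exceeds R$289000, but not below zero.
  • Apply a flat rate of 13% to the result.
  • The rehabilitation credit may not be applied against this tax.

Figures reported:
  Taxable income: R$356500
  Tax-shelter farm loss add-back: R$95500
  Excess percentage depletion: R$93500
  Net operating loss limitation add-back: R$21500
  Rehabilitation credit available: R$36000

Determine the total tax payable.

R$71485

Minimum tax:
  Adjusted income: R$356500 + R$95500 + R$93500 + R$21500 = R$567000
  Exemption: R$89000 − 20% × (R$567000 − R$289000) = R$89000 − R$55600 = R$33400
  Base: R$567000 − R$33400 = R$533600
  R$533600 × 13% = R$69368

Mainline income levy:
  R$34000 × 8% = R$2720
  R$118000 × 19% = R$22420
  R$43000 × 30% = R$12900
  R$161500 × 43% = R$69445
  → R$107485
  Less rehabilitation credit R$36000 → R$71485

R$71485 > R$69368, so the mainline income levy governs.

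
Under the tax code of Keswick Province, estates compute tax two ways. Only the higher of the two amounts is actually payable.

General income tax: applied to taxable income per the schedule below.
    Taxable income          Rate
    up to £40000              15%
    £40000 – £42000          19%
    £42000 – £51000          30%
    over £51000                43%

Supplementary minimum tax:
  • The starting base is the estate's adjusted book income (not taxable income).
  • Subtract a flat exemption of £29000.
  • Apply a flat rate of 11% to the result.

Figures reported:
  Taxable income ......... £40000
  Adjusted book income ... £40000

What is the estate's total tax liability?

£6000

General income tax:
  £40000 × 15% = £6000

Supplementary minimum tax:
  Base (adjusted book income): £40000
  Less exemption £29000 → base £11000
  £11000 × 11% = £1210

£6000 > £1210, so the general income tax governs.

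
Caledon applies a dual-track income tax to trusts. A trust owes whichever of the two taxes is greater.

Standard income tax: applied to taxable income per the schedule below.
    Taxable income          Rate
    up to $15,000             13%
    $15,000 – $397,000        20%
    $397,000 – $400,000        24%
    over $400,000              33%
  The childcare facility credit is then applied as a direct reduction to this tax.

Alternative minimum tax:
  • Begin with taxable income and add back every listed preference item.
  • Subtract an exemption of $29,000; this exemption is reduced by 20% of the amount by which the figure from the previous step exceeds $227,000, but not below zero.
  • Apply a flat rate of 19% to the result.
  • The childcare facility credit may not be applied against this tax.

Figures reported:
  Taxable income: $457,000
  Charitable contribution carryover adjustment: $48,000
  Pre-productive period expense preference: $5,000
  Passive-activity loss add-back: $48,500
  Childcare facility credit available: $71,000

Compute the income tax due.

Alternative minimum tax:
  Adjusted income: $457,000 + $48,000 + $5,000 + $48,500 = $558,500
  Exemption: 20% × ($558,500 − $227,000) = $66,300 ≥ $29,000, so the exemption is fully phased out
  Base: $558,500 − $0 = $558,500
  $558,500 × 19% = $106,115

Standard income tax:
  $15,000 × 13% = $1,950
  $382,000 × 20% = $76,400
  $3,000 × 24% = $720
  $57,000 × 33% = $18,810
  → $97,880
  Less childcare facility credit $71,000 → $26,880

$106,115 > $26,880, so the alternative minimum tax is the binding amount.

$106,115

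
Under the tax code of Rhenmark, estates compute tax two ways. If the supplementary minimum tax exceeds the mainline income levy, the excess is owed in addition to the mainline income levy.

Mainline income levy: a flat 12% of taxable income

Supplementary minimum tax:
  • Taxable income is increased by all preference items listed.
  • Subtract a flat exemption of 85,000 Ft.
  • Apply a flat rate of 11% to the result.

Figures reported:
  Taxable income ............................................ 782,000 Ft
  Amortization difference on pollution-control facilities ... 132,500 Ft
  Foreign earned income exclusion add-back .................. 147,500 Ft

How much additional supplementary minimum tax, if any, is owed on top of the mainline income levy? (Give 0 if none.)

Mainline income levy:
  782,000 Ft × 12% = 93,840 Ft

Supplementary minimum tax:
  Adjusted income: 782,000 Ft + 132,500 Ft + 147,500 Ft = 1,062,000 Ft
  Less exemption 85,000 Ft → base 977,000 Ft
  977,000 Ft × 11% = 107,470 Ft

Excess of supplementary minimum tax over mainline income levy: 107,470 Ft − 93,840 Ft = 13,630 Ft.

13,630 Ft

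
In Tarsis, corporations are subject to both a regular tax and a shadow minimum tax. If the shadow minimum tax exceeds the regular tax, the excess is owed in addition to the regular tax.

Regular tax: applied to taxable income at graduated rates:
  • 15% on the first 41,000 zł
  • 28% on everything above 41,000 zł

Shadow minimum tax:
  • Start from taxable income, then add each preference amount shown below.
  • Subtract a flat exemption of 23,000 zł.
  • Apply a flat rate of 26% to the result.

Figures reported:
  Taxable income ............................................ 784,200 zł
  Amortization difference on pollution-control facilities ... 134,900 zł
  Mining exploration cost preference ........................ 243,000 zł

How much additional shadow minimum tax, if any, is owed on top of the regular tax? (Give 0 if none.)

81,920 zł

Shadow minimum tax:
  Adjusted income: 784,200 zł + 134,900 zł + 243,000 zł = 1,162,100 zł
  Less exemption 23,000 zł → base 1,139,100 zł
  1,139,100 zł × 26% = 296,166 zł

Regular tax:
  41,000 zł × 15% = 6,150 zł
  743,200 zł × 28% = 208,096 zł
  → 214,246 zł

Excess of shadow minimum tax over regular tax: 296,166 zł − 214,246 zł = 81,920 zł.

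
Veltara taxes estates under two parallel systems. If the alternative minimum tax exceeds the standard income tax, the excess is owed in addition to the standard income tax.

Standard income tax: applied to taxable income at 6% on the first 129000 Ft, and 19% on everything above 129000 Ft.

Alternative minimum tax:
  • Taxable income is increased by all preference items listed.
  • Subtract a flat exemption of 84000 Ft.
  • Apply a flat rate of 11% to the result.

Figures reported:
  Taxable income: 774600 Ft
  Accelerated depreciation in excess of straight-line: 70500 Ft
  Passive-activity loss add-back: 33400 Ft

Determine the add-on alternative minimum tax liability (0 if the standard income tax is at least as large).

0 Ft

Alternative minimum tax:
  Adjusted income: 774600 Ft + 70500 Ft + 33400 Ft = 878500 Ft
  Less exemption 84000 Ft → base 794500 Ft
  794500 Ft × 11% = 87395 Ft

Standard income tax:
  129000 Ft × 6% = 7740 Ft
  645600 Ft × 19% = 122664 Ft
  → 130404 Ft

87395 Ft ≤ 130404 Ft, so no add-on is due.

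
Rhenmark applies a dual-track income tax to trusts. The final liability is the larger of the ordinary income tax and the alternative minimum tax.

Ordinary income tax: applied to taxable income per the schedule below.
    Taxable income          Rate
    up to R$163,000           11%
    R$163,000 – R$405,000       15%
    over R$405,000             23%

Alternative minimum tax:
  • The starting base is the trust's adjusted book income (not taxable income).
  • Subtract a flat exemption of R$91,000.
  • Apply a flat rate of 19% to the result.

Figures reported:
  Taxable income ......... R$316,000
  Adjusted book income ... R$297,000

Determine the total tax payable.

R$40,880

Alternative minimum tax:
  Base (adjusted book income): R$297,000
  Less exemption R$91,000 → base R$206,000
  R$206,000 × 19% = R$39,140

Ordinary income tax:
  R$163,000 × 11% = R$17,930
  R$153,000 × 15% = R$22,950
  → R$40,880

R$40,880 > R$39,140, so the ordinary income tax governs.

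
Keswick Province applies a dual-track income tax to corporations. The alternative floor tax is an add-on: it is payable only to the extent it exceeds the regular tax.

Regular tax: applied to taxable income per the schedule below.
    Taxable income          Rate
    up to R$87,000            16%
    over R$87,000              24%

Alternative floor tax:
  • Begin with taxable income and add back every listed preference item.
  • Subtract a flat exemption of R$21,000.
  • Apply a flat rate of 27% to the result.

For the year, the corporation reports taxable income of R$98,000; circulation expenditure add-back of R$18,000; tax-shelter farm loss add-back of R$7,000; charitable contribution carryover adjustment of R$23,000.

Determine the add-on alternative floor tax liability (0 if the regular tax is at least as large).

Alternative floor tax:
  Adjusted income: R$98,000 + R$18,000 + R$7,000 + R$23,000 = R$146,000
  Less exemption R$21,000 → base R$125,000
  R$125,000 × 27% = R$33,750

Regular tax:
  R$87,000 × 16% = R$13,920
  R$11,000 × 24% = R$2,640
  → R$16,560

Excess of alternative floor tax over regular tax: R$33,750 − R$16,560 = R$17,190.

R$17,190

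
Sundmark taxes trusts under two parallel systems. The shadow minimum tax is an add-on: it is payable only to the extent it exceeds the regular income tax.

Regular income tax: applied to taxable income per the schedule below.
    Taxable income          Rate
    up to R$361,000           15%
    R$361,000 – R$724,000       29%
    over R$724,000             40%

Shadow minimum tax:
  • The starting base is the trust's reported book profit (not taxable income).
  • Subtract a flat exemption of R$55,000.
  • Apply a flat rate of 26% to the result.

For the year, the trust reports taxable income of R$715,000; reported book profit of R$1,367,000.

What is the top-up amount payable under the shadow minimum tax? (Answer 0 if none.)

Shadow minimum tax:
  Base (reported book profit): R$1,367,000
  Less exemption R$55,000 → base R$1,312,000
  R$1,312,000 × 26% = R$341,120

Regular income tax:
  R$361,000 × 15% = R$54,150
  R$354,000 × 29% = R$102,660
  → R$156,810

Excess of shadow minimum tax over regular income tax: R$341,120 − R$156,810 = R$184,310.

R$184,310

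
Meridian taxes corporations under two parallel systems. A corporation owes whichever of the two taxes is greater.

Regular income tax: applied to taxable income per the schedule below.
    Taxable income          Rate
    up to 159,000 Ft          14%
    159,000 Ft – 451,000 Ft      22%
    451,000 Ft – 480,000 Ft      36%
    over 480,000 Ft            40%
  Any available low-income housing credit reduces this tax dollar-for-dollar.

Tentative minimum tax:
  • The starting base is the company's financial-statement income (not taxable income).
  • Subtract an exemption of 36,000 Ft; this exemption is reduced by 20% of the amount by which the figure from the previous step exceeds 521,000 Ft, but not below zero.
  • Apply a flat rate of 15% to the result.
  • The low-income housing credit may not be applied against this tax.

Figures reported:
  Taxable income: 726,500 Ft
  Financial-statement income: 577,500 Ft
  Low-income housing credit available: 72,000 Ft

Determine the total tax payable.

123,540 Ft

Regular income tax:
  159,000 Ft × 14% = 22,260 Ft
  292,000 Ft × 22% = 64,240 Ft
  29,000 Ft × 36% = 10,440 Ft
  246,500 Ft × 40% = 98,600 Ft
  → 195,540 Ft
  Less low-income housing credit 72,000 Ft → 123,540 Ft

Tentative minimum tax:
  Base (financial-statement income): 577,500 Ft
  Exemption: 36,000 Ft − 20% × (577,500 Ft − 521,000 Ft) = 36,000 Ft − 11,300 Ft = 24,700 Ft
  Base: 577,500 Ft − 24,700 Ft = 552,800 Ft
  552,800 Ft × 15% = 82,920 Ft

123,540 Ft > 82,920 Ft, so the regular income tax governs.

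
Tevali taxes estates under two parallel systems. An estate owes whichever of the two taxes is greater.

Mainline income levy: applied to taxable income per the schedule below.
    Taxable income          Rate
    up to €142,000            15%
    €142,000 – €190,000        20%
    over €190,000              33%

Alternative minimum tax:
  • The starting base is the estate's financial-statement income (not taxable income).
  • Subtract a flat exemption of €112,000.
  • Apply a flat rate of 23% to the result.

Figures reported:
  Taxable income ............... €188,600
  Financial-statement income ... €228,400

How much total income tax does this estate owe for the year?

Mainline income levy:
  €142,000 × 15% = €21,300
  €46,600 × 20% = €9,320
  → €30,620

Alternative minimum tax:
  Base (financial-statement income): €228,400
  Less exemption €112,000 → base €116,400
  €116,400 × 23% = €26,772

€30,620 > €26,772, so the mainline income levy governs.

€30,620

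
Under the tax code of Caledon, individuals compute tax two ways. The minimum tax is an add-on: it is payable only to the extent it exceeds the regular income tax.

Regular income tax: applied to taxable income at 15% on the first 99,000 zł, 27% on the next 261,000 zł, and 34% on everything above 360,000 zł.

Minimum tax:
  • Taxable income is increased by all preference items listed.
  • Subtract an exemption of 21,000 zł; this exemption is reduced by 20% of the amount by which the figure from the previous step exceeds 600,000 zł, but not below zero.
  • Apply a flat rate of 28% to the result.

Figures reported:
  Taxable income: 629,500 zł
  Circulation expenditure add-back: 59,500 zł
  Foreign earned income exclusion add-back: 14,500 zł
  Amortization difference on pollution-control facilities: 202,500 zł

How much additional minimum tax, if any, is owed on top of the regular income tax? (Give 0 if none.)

Regular income tax:
  99,000 zł × 15% = 14,850 zł
  261,000 zł × 27% = 70,470 zł
  269,500 zł × 34% = 91,630 zł
  → 176,950 zł

Minimum tax:
  Adjusted income: 629,500 zł + 59,500 zł + 14,500 zł + 202,500 zł = 906,000 zł
  Exemption: 20% × (906,000 zł − 600,000 zł) = 61,200 zł ≥ 21,000 zł, so the exemption is fully phased out
  Base: 906,000 zł − 0 zł = 906,000 zł
  906,000 zł × 28% = 253,680 zł

Excess of minimum tax over regular income tax: 253,680 zł − 176,950 zł = 76,730 zł.

76,730 zł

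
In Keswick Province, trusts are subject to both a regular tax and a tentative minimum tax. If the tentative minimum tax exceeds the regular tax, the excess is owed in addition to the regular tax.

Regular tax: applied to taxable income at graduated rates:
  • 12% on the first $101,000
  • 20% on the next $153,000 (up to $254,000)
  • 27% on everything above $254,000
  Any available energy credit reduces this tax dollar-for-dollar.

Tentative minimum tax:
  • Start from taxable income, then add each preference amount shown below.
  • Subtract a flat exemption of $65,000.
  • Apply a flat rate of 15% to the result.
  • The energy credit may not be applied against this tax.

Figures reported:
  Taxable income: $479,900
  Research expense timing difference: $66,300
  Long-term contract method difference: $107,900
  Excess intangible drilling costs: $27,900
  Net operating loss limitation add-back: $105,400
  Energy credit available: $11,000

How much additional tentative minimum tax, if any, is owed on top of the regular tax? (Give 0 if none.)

$15,647

Regular tax:
  $101,000 × 12% = $12,120
  $153,000 × 20% = $30,600
  $225,900 × 27% = $60,993
  → $103,713
  Less energy credit $11,000 → $92,713

Tentative minimum tax:
  Adjusted income: $479,900 + $66,300 + $107,900 + $27,900 + $105,400 = $787,400
  Less exemption $65,000 → base $722,400
  $722,400 × 15% = $108,360

Excess of tentative minimum tax over regular tax: $108,360 − $92,713 = $15,647.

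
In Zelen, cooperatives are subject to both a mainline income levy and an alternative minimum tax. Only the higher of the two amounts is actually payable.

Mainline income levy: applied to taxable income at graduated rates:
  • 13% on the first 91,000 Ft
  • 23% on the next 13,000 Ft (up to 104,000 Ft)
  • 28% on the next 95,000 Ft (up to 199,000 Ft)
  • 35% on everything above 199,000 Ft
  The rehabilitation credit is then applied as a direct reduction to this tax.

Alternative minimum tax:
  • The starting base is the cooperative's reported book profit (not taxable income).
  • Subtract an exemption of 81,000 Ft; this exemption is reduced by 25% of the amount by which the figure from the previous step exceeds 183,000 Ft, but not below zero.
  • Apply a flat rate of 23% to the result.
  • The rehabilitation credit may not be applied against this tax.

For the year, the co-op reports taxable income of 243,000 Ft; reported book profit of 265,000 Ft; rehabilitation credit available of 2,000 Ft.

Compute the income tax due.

54,820 Ft

Alternative minimum tax:
  Base (reported book profit): 265,000 Ft
  Exemption: 81,000 Ft − 25% × (265,000 Ft − 183,000 Ft) = 81,000 Ft − 20,500 Ft = 60,500 Ft
  Base: 265,000 Ft − 60,500 Ft = 204,500 Ft
  204,500 Ft × 23% = 47,035 Ft

Mainline income levy:
  91,000 Ft × 13% = 11,830 Ft
  13,000 Ft × 23% = 2,990 Ft
  95,000 Ft × 28% = 26,600 Ft
  44,000 Ft × 35% = 15,400 Ft
  → 56,820 Ft
  Less rehabilitation credit 2,000 Ft → 54,820 Ft

54,820 Ft > 47,035 Ft, so the mainline income levy governs.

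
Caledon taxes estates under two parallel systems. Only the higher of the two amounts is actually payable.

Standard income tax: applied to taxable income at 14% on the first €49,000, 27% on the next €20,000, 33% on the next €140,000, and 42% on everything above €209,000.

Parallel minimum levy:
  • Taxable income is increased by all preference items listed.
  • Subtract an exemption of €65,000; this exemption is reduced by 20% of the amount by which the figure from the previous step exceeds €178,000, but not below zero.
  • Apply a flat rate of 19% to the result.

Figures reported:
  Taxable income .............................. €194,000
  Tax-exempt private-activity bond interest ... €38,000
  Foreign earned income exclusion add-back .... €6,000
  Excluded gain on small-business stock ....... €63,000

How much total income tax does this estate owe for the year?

€53,510

Parallel minimum levy:
  Adjusted income: €194,000 + €38,000 + €6,000 + €63,000 = €301,000
  Exemption: €65,000 − 20% × (€301,000 − €178,000) = €65,000 − €24,600 = €40,400
  Base: €301,000 − €40,400 = €260,600
  €260,600 × 19% = €49,514

Standard income tax:
  €49,000 × 14% = €6,860
  €20,000 × 27% = €5,400
  €125,000 × 33% = €41,250
  → €53,510

€53,510 > €49,514, so the standard income tax governs.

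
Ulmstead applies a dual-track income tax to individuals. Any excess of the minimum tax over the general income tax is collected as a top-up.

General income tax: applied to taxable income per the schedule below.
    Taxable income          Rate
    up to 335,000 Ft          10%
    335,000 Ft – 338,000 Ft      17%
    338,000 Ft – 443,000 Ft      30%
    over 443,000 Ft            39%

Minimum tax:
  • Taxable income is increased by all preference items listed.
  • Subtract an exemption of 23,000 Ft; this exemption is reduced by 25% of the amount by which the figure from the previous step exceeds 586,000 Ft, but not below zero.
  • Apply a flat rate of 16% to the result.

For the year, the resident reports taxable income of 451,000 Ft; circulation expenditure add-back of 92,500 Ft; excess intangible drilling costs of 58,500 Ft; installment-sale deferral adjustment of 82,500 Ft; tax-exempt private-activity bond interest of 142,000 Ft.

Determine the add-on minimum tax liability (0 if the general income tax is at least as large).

63,610 Ft

General income tax:
  335,000 Ft × 10% = 33,500 Ft
  3,000 Ft × 17% = 510 Ft
  105,000 Ft × 30% = 31,500 Ft
  8,000 Ft × 39% = 3,120 Ft
  → 68,630 Ft

Minimum tax:
  Adjusted income: 451,000 Ft + 92,500 Ft + 58,500 Ft + 82,500 Ft + 142,000 Ft = 826,500 Ft
  Exemption: 25% × (826,500 Ft − 586,000 Ft) = 60,125 Ft ≥ 23,000 Ft, so the exemption is fully phased out
  Base: 826,500 Ft − 0 Ft = 826,500 Ft
  826,500 Ft × 16% = 132,240 Ft

Excess of minimum tax over general income tax: 132,240 Ft − 68,630 Ft = 63,610 Ft.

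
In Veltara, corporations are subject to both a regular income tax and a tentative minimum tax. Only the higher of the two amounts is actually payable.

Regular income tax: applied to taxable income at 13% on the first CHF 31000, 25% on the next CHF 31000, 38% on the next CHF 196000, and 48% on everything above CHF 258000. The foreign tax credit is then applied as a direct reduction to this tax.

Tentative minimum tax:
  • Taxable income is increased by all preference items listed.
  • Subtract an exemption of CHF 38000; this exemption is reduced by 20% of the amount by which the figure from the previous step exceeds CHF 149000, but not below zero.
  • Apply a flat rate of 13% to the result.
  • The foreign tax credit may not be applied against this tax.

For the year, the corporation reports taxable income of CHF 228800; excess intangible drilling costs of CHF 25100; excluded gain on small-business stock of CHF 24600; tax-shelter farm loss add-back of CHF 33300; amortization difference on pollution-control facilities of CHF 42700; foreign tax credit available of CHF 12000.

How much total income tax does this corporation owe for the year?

CHF 63164

Regular income tax:
  CHF 31000 × 13% = CHF 4030
  CHF 31000 × 25% = CHF 7750
  CHF 166800 × 38% = CHF 63384
  → CHF 75164
  Less foreign tax credit CHF 12000 → CHF 63164

Tentative minimum tax:
  Adjusted income: CHF 228800 + CHF 25100 + CHF 24600 + CHF 33300 + CHF 42700 = CHF 354500
  Exemption: 20% × (CHF 354500 − CHF 149000) = CHF 41100 ≥ CHF 38000, so the exemption is fully phased out
  Base: CHF 354500 − CHF 0 = CHF 354500
  CHF 354500 × 13% = CHF 46085

CHF 63164 > CHF 46085, so the regular income tax governs.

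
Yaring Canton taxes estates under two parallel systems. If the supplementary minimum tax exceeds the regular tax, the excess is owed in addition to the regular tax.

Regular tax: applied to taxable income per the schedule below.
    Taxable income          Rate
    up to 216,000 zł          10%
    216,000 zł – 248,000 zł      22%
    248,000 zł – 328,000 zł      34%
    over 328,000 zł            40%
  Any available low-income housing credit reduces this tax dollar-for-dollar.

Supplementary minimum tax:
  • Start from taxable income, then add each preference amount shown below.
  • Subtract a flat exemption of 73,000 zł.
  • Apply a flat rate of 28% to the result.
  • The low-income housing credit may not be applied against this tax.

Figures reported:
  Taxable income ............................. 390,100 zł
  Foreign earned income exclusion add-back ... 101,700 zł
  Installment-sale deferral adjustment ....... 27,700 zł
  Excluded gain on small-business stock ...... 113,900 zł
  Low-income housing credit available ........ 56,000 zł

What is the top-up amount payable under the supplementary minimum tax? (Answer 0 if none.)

132,232 zł

Regular tax:
  216,000 zł × 10% = 21,600 zł
  32,000 zł × 22% = 7,040 zł
  80,000 zł × 34% = 27,200 zł
  62,100 zł × 40% = 24,840 zł
  → 80,680 zł
  Less low-income housing credit 56,000 zł → 24,680 zł

Supplementary minimum tax:
  Adjusted income: 390,100 zł + 101,700 zł + 27,700 zł + 113,900 zł = 633,400 zł
  Less exemption 73,000 zł → base 560,400 zł
  560,400 zł × 28% = 156,912 zł

Excess of supplementary minimum tax over regular tax: 156,912 zł − 24,680 zł = 132,232 zł.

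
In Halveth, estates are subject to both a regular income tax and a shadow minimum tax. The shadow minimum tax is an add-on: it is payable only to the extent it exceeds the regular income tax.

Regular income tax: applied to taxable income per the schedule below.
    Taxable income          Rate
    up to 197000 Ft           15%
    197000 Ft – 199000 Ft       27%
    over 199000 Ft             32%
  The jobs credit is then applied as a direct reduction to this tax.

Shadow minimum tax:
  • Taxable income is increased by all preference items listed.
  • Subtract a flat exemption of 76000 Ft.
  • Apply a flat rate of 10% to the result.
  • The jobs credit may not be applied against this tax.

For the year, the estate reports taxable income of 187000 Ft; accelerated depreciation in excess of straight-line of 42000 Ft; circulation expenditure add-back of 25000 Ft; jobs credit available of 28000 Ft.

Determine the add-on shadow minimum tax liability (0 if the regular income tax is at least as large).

Regular income tax:
  187000 Ft × 15% = 28050 Ft
  Less jobs credit 28000 Ft → 50 Ft

Shadow minimum tax:
  Adjusted income: 187000 Ft + 42000 Ft + 25000 Ft = 254000 Ft
  Less exemption 76000 Ft → base 178000 Ft
  178000 Ft × 10% = 17800 Ft

Excess of shadow minimum tax over regular income tax: 17800 Ft − 50 Ft = 17750 Ft.

17750 Ft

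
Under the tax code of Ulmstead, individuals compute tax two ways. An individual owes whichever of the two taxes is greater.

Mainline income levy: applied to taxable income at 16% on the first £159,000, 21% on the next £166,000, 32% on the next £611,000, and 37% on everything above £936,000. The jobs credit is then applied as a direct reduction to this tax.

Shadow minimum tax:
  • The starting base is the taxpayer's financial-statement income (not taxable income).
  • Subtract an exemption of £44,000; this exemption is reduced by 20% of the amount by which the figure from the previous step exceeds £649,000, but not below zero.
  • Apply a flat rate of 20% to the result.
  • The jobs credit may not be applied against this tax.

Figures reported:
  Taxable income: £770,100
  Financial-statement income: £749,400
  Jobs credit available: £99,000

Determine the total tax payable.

Mainline income levy:
  £159,000 × 16% = £25,440
  £166,000 × 21% = £34,860
  £445,100 × 32% = £142,432
  → £202,732
  Less jobs credit £99,000 → £103,732

Shadow minimum tax:
  Base (financial-statement income): £749,400
  Exemption: £44,000 − 20% × (£749,400 − £649,000) = £44,000 − £20,080 = £23,920
  Base: £749,400 − £23,920 = £725,480
  £725,480 × 20% = £145,096

£145,096 > £103,732, so the shadow minimum tax is the binding amount.

£145,096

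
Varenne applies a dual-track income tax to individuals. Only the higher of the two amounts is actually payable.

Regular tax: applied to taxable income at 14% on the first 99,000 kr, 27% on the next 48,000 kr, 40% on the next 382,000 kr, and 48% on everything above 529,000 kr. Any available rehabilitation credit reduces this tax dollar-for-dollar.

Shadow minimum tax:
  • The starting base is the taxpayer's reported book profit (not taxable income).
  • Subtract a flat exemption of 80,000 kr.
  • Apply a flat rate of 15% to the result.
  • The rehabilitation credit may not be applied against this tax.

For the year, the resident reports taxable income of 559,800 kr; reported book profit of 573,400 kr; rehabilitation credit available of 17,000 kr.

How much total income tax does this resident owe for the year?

177,404 kr

Regular tax:
  99,000 kr × 14% = 13,860 kr
  48,000 kr × 27% = 12,960 kr
  382,000 kr × 40% = 152,800 kr
  30,800 kr × 48% = 14,784 kr
  → 194,404 kr
  Less rehabilitation credit 17,000 kr → 177,404 kr

Shadow minimum tax:
  Base (reported book profit): 573,400 kr
  Less exemption 80,000 kr → base 493,400 kr
  493,400 kr × 15% = 74,010 kr

177,404 kr > 74,010 kr, so the regular tax governs.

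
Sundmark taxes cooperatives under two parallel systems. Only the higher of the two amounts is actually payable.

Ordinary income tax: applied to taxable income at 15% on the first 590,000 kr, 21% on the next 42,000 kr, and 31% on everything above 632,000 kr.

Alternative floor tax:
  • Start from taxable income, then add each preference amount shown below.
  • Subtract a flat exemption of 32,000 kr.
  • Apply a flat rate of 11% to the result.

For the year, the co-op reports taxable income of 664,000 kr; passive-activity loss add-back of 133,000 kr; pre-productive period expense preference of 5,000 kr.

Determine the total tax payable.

107,240 kr

Ordinary income tax:
  590,000 kr × 15% = 88,500 kr
  42,000 kr × 21% = 8,820 kr
  32,000 kr × 31% = 9,920 kr
  → 107,240 kr

Alternative floor tax:
  Adjusted income: 664,000 kr + 133,000 kr + 5,000 kr = 802,000 kr
  Less exemption 32,000 kr → base 770,000 kr
  770,000 kr × 11% = 84,700 kr

107,240 kr > 84,700 kr, so the ordinary income tax governs.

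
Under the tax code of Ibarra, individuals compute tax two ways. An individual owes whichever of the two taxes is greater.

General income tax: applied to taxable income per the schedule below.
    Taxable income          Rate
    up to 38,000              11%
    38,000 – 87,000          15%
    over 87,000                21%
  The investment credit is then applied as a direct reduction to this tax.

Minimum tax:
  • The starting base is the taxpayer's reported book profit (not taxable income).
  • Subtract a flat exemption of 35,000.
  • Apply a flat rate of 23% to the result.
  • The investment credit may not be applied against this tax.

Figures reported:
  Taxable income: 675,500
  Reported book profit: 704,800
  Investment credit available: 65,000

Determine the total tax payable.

Minimum tax:
  Base (reported book profit): 704,800
  Less exemption 35,000 → base 669,800
  669,800 × 23% = 154,054

General income tax:
  38,000 × 11% = 4,180
  49,000 × 15% = 7,350
  588,500 × 21% = 123,585
  → 135,115
  Less investment credit 65,000 → 70,115

154,054 > 70,115, so the minimum tax is the binding amount.

154,054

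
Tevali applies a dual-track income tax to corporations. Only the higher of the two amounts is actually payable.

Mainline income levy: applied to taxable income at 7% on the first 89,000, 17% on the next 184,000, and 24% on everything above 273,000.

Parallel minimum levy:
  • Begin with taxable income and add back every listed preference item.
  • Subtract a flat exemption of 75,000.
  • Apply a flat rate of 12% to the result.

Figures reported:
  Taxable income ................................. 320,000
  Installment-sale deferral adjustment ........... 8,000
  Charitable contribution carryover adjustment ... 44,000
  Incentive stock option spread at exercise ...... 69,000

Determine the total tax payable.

Parallel minimum levy:
  Adjusted income: 320,000 + 8,000 + 44,000 + 69,000 = 441,000
  Less exemption 75,000 → base 366,000
  366,000 × 12% = 43,920

Mainline income levy:
  89,000 × 7% = 6,230
  184,000 × 17% = 31,280
  47,000 × 24% = 11,280
  → 48,790

48,790 > 43,920, so the mainline income levy governs.

48,790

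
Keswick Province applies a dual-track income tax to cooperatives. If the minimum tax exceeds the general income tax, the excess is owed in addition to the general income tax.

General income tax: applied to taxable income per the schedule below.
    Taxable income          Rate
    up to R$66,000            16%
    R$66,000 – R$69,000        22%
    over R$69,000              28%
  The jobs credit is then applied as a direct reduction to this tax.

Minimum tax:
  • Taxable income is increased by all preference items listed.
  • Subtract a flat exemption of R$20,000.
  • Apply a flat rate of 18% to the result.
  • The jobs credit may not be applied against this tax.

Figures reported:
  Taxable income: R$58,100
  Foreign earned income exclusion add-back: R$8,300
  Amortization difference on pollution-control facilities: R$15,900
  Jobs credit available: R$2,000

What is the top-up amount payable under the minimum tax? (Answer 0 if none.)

General income tax:
  R$58,100 × 16% = R$9,296
  Less jobs credit R$2,000 → R$7,296

Minimum tax:
  Adjusted income: R$58,100 + R$8,300 + R$15,900 = R$82,300
  Less exemption R$20,000 → base R$62,300
  R$62,300 × 18% = R$11,214

Excess of minimum tax over general income tax: R$11,214 − R$7,296 = R$3,918.

R$3,918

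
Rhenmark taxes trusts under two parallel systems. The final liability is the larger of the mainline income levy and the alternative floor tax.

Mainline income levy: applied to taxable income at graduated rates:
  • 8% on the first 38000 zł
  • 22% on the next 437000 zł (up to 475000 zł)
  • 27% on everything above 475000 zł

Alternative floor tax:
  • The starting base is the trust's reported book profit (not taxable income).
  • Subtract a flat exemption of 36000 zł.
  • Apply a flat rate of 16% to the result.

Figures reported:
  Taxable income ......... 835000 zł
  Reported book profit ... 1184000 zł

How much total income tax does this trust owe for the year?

196380 zł

Mainline income levy:
  38000 zł × 8% = 3040 zł
  437000 zł × 22% = 96140 zł
  360000 zł × 27% = 97200 zł
  → 196380 zł

Alternative floor tax:
  Base (reported book profit): 1184000 zł
  Less exemption 36000 zł → base 1148000 zł
  1148000 zł × 16% = 183680 zł

196380 zł > 183680 zł, so the mainline income levy governs.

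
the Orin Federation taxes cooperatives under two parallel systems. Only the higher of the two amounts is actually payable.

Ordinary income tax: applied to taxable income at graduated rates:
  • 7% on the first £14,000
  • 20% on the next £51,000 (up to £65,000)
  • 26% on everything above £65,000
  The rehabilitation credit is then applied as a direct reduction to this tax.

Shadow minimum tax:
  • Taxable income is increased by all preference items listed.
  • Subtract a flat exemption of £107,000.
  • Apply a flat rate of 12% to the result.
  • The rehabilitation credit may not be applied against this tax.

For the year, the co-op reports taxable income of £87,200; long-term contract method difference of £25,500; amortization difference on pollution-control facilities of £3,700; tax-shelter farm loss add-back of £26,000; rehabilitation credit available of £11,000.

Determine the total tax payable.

£5,952

Ordinary income tax:
  £14,000 × 7% = £980
  £51,000 × 20% = £10,200
  £22,200 × 26% = £5,772
  → £16,952
  Less rehabilitation credit £11,000 → £5,952

Shadow minimum tax:
  Adjusted income: £87,200 + £25,500 + £3,700 + £26,000 = £142,400
  Less exemption £107,000 → base £35,400
  £35,400 × 12% = £4,248

£5,952 > £4,248, so the ordinary income tax governs.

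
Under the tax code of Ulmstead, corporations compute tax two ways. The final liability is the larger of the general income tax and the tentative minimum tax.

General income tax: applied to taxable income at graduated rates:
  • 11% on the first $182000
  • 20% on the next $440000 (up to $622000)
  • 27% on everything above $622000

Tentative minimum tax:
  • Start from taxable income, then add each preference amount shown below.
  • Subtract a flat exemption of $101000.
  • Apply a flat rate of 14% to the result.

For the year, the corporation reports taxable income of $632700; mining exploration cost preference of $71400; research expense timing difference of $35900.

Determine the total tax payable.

Tentative minimum tax:
  Adjusted income: $632700 + $71400 + $35900 = $740000
  Less exemption $101000 → base $639000
  $639000 × 14% = $89460

General income tax:
  $182000 × 11% = $20020
  $440000 × 20% = $88000
  $10700 × 27% = $2889
  → $110909

$110909 > $89460, so the general income tax governs.

$110909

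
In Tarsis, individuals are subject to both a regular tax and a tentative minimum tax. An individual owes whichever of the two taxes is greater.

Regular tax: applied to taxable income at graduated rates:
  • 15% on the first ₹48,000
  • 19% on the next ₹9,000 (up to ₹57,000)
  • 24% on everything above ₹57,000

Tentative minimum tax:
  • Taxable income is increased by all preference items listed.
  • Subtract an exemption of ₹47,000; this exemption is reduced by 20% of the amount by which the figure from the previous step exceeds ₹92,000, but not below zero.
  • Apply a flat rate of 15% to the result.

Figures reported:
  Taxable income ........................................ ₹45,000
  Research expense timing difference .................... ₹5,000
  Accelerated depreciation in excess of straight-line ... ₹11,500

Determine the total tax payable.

Tentative minimum tax:
  Adjusted income: ₹45,000 + ₹5,000 + ₹11,500 = ₹61,500
  Exemption: ₹61,500 ≤ ₹92,000, so full ₹47,000 applies
  Base: ₹61,500 − ₹47,000 = ₹14,500
  ₹14,500 × 15% = ₹2,175

Regular tax:
  ₹45,000 × 15% = ₹6,750

₹6,750 > ₹2,175, so the regular tax governs.

₹6,750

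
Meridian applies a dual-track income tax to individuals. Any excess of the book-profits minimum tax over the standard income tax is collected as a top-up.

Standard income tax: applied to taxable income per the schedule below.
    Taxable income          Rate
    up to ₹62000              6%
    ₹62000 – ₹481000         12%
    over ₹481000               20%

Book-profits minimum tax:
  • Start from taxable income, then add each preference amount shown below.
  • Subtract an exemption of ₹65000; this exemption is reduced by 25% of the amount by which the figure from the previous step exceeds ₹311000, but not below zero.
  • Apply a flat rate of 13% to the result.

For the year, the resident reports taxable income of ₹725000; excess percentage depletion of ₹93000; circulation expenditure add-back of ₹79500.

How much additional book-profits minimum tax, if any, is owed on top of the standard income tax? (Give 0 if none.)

₹13875

Book-profits minimum tax:
  Adjusted income: ₹725000 + ₹93000 + ₹79500 = ₹897500
  Exemption: 25% × (₹897500 − ₹311000) = ₹146625 ≥ ₹65000, so the exemption is fully phased out
  Base: ₹897500 − ₹0 = ₹897500
  ₹897500 × 13% = ₹116675

Standard income tax:
  ₹62000 × 6% = ₹3720
  ₹419000 × 12% = ₹50280
  ₹244000 × 20% = ₹48800
  → ₹102800

Excess of book-profits minimum tax over standard income tax: ₹116675 − ₹102800 = ₹13875.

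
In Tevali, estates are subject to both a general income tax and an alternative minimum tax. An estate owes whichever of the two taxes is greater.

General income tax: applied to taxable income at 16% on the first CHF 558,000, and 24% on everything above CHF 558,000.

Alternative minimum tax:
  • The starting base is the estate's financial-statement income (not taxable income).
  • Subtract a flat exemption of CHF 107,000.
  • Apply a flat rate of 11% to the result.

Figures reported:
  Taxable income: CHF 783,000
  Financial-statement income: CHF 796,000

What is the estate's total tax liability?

General income tax:
  CHF 558,000 × 16% = CHF 89,280
  CHF 225,000 × 24% = CHF 54,000
  → CHF 143,280

Alternative minimum tax:
  Base (financial-statement income): CHF 796,000
  Less exemption CHF 107,000 → base CHF 689,000
  CHF 689,000 × 11% = CHF 75,790

CHF 143,280 > CHF 75,790, so the general income tax governs.

CHF 143,280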